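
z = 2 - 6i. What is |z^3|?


|z| = sqrt(4+36) = sqrt(40) = 6.3246
|z^3| = |z|^3 = (sqrt(40))^3 = 40*sqrt(40)

|z^3| = 40*sqrt(40) ≈ 252.9822


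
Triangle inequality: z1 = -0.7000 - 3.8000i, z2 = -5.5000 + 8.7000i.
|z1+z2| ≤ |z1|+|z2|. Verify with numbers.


|z1| = sqrt((-0.7)^2 + (-3.8)^2) = sqrt(14.93) = 3.8639
|z2| = sqrt((-5.5)^2 + 8.7^2) = sqrt(105.94) = 10.2927
z1+z2 = -6.2000 + 4.9000i
|z1+z2| = sqrt(62.45) = 7.9025
|z1|+|z2| = 3.8639 + 10.2927 = 14.1566

|z1+z2| = 7.9025 ≤ |z1|+|z2| = 14.1566 (verified)


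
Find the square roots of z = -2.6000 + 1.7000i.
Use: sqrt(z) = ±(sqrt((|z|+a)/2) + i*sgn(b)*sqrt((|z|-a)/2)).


|z| = sqrt(6.76+2.89) = 3.1064
sqrt((|z|+a)/2) = sqrt((3.1064+(-2.6))/2) = sqrt(0.2532) = 0.5032
sqrt((|z|-a)/2) = sqrt((3.1064-(-2.6))/2) = sqrt(2.8532) = 1.6891

±(0.5032 + 1.6891i) i.e. 0.5032 + 1.6891i and -0.5032 - 1.6891i


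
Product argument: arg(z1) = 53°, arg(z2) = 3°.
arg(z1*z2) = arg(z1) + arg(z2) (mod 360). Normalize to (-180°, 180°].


arg(z1*z2) = 53° + 3° = 56°
Normalized to (-180°, 180°]: 56°

56°


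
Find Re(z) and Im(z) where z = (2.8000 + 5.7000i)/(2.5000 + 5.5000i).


Multiply by conjugate: (2.8000 + 5.7000i)(2.5000 - 5.5000i) / (2.5^2 + 5.5^2)
Numerator real = 2.8*2.5 + 5.7*5.5 = 38.35
Numerator imag = 5.7*2.5 - 2.8*5.5 = -1.15
Denominator = 36.5
Re(z) = 38.35/36.5 = 1.0507
Im(z) = -1.15/36.5 = -0.0315

Re(z) = 1.0507, Im(z) = -0.0315


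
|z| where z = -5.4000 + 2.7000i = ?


|z| = sqrt((-5.4)^2 + 2.7^2) = sqrt(29.16 + 7.29) = sqrt(36.45) = 6.0374

|z| = 6.0374


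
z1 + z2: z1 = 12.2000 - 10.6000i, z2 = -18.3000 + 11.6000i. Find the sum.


Real: 12.2 - 18.3 = -6.1
Imag: -10.6 + 11.6 = 1

-6.1000 + i


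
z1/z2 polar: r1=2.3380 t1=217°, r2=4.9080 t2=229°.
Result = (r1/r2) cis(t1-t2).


r = 2.3380 / 4.9080 = 0.4764
theta = 217° - 229° = -12° = 348° (mod 360)

0.4764 cis(348°)


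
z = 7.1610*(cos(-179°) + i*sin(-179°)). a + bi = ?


a = 7.1610*cos(-179°) = 7.1610*(-0.99985) = -7.1599
b = 7.1610*sin(-179°) = 7.1610*(-0.01745) = -0.1250

-7.1599 - 0.1250i


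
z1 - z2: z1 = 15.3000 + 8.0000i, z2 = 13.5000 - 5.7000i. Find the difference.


Real: 15.3 - 13.5 = 1.8
Imag: 8 + 5.7 = 13.7

1.8000 + 13.7000i


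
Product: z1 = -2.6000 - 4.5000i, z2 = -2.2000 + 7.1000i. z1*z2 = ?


Real = -2.6*(-2.2) - (-4.5)*7.1 = 5.72 - (-31.95) = 37.67
Imag = -2.6*7.1 - (2.2)*(-4.5) = -18.46 + 9.9 = -8.56

37.6700 - 8.5600i


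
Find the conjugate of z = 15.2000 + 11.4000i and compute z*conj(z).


z_bar = 15.2000 - 11.4000i
z*z_bar = 15.2^2 + 11.4^2 = 231.04 + 129.96 = 361

z_bar = 15.2000 - 11.4000i, z*z_bar = 361


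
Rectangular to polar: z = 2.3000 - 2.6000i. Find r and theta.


r = sqrt(5.29+6.76) = sqrt(12.05) = 3.4713
theta = atan2(-2.6, 2.3) = -48.5035 degrees

r = 3.4713, theta = -48.5035 degrees


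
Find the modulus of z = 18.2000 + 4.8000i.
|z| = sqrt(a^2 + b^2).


|z| = sqrt(18.2^2 + 4.8^2) = sqrt(331.24 + 23.04) = sqrt(354.28) = 18.8223

|z| = 18.8223


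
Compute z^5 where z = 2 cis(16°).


r^5 = 2^5 = 32
n*theta = 5*16° = 80° = 80° (mod 360)
a = 32*cos(80°) = 5.5567
b = 32*sin(80°) = 31.5138

32 cis(80°) = 5.5567 + 31.5138i


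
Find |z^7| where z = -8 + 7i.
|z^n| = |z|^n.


|z| = sqrt(64+49) = sqrt(113) = 10.6301
|z^7| = |z|^7 = (sqrt(113))^7 = 113^3 * sqrt(113) = 1442897*sqrt(113)

|z^7| = 1442897*sqrt(113) ≈ 15338205.5028


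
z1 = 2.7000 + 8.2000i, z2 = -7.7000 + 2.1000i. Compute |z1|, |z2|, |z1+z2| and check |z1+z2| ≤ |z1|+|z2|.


|z1| = sqrt(2.7^2 + 8.2^2) = sqrt(74.53) = 8.6331
|z2| = sqrt((-7.7)^2 + 2.1^2) = sqrt(63.7) = 7.9812
z1+z2 = -5.0000 + 10.3000i
|z1+z2| = sqrt(131.09) = 11.4495
|z1|+|z2| = 8.6331 + 7.9812 = 16.6143

|z1+z2| = 11.4495 ≤ |z1|+|z2| = 16.6143 (verified)


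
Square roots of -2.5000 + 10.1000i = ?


|z| = sqrt(6.25+102.01) = 10.4048
sqrt((|z|+a)/2) = sqrt((10.4048+(-2.5))/2) = sqrt(3.9524) = 1.9881
sqrt((|z|-a)/2) = sqrt((10.4048-(-2.5))/2) = sqrt(6.4524) = 2.5402

±(1.9881 + 2.5402i) i.e. 1.9881 + 2.5402i and -1.9881 - 2.5402i


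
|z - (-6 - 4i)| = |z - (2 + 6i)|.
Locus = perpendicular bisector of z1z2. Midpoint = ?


Equal distances means the locus is the perpendicular bisector of z1 and z2.
Midpoint = ((-6+2)/2, (-4+6)/2) = (-2.0000, 1.0000)

Perpendicular bisector through (-2.0000, 1.0000)


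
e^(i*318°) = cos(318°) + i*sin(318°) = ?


cos(318°) = 0.7431
sin(318°) = -0.6691

e^(i*318°) = 0.7431 - 0.6691i


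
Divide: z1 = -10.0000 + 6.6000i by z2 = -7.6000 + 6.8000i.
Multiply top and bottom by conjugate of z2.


Conjugate of z2 = -7.6000 - 6.8000i
Numerator: (-10.0000 + 6.6000i)(-7.6000 - 6.8000i) = 120.8800 + 17.8400i
Denominator: (-7.6)^2 + 6.8^2 = 104
Result = (120.8800 + 17.8400i)/104

1.1623 + 0.1715i


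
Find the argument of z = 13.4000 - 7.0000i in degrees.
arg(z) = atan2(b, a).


Re = 13.4, Im = -7
arg = atan2(-7, 13.4) = -27.5820 degrees

arg(z) = -27.5820 degrees


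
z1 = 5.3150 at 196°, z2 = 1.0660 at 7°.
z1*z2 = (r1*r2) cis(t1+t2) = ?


r = 5.3150 * 1.0660 = 5.6658
theta = 196° + 7° = 203° = 203° (mod 360)

5.6658 cis(203°)


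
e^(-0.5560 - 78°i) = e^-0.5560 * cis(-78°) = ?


e^-0.5560 = 0.5735
cos(-78°) = 0.2079
sin(-78°) = -0.97815
Real = 0.5735*0.2079 = 0.1192
Imag = 0.5735*(-0.97815) = -0.5610

0.1192 - 0.5610i


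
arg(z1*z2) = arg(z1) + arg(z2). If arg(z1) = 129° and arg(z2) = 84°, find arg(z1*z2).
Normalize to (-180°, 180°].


arg(z1*z2) = 129° + 84° = 213°
Normalized to (-180°, 180°]: -147°

-147°


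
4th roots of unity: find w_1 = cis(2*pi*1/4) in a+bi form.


Angle = 360*1/4 = 90°
a = cos(90°) = 0
b = sin(90°) = 1.0000

0 + 1.0000i


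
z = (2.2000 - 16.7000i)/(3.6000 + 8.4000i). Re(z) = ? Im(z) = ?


Multiply by conjugate: (2.2000 - 16.7000i)(3.6000 - 8.4000i) / (3.6^2 + 8.4^2)
Numerator real = 2.2*3.6 - (16.7)*8.4 = -132.36
Numerator imag = -16.7*3.6 - 2.2*8.4 = -78.6
Denominator = 83.52
Re(z) = -132.36/83.52 = -1.5848
Im(z) = -78.6/83.52 = -0.9411

Re(z) = -1.5848, Im(z) = -0.9411


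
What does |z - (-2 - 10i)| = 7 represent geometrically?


|z - z0| = r is a circle with center z0 and radius r.
Center = (-2, -10), radius = 7

Circle with center (-2, -10) and radius 7


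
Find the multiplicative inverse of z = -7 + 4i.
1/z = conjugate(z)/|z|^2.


|z|^2 = 49+16 = 65
1/z = (-7 - 4i)/65

1/z = -0.1077 - 0.0615i


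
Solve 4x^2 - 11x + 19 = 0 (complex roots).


disc = (-11)^2 - 4*4*19 = 121 - 304 = -183
sqrt(|disc|) = sqrt(183) = 13.5277
Real part = 11/(2*4) = 1.3750
Imag part = 13.5277/(2*4) = 1.6910

1.3750 ± 1.6910i


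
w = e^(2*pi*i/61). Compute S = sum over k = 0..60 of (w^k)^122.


The roots are w_k = w^k with w = e^(2*pi*i/61), and (w^k)^122 = (w^122)^k.
So S = 1 + u + u^2 + ... + u^(60) with u = w^122.
122 = 2*61 + 0, so 122 is a multiple of 61 and u = (w^61)^2 = 1.
Every one of the 61 terms equals 1: S = 61

S = 61


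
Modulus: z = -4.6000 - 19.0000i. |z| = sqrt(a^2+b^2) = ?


|z| = sqrt((-4.6)^2 + (-19)^2) = sqrt(21.16 + 361) = sqrt(382.16) = 19.5489

|z| = 19.5489


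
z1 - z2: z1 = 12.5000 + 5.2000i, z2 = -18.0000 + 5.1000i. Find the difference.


Real: 12.5 + 18 = 30.5
Imag: 5.2 - 5.1 = 0.1

30.5000 + 0.1000i


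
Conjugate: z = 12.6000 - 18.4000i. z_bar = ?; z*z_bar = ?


z_bar = 12.6000 + 18.4000i
z*z_bar = 12.6^2 + (-18.4)^2 = 158.76 + 338.56 = 497.32

z_bar = 12.6000 + 18.4000i, z*z_bar = 497.32


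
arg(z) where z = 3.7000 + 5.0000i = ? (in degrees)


Re = 3.7, Im = 5
arg = atan2(5, 3.7) = 53.4986 degrees

arg(z) = 53.4986 degrees


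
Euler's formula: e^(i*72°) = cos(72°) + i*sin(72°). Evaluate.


cos(72°) = 0.3090
sin(72°) = 0.9511

e^(i*72°) = 0.3090 + 0.9511i


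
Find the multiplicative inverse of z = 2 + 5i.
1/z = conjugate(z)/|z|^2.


|z|^2 = 4+25 = 29
1/z = (2 - 5i)/29

1/z = 0.0690 - 0.1724i


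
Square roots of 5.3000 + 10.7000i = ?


|z| = sqrt(28.09+114.49) = 11.9407
sqrt((|z|+a)/2) = sqrt((11.9407+5.3)/2) = sqrt(8.6203) = 2.9360
sqrt((|z|-a)/2) = sqrt((11.9407-5.3)/2) = sqrt(3.3203) = 1.8222

±(2.9360 + 1.8222i) i.e. 2.9360 + 1.8222i and -2.9360 - 1.8222i


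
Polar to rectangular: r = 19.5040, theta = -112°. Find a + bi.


a = 19.5040*cos(-112°) = 19.5040*(-0.374607) = -7.3063
b = 19.5040*sin(-112°) = 19.5040*(-0.927184) = -18.0838

-7.3063 - 18.0838i


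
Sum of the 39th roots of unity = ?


The sum of all 39th roots of unity is 0.
Geometric series: (1 - w^39)/(1 - w) = (1-1)/(1-w) = 0 since w^39 = 1, w ≠ 1.
Alternatively: coefficient of z^38 in z^39 - 1 is 0.

0


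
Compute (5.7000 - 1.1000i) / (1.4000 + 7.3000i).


Conjugate of z2 = 1.4000 - 7.3000i
Numerator: (5.7000 - 1.1000i)(1.4000 - 7.3000i) = -0.0500 - 43.1500i
Denominator: 1.4^2 + 7.3^2 = 55.25
Result = (-0.0500 - 43.1500i)/55.25

-0.0009 - 0.7810i


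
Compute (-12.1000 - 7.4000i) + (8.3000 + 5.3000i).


Real: -12.1 + 8.3 = -3.8
Imag: -7.4 + 5.3 = -2.1

-3.8000 - 2.1000i


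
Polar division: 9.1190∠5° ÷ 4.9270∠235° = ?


r = 9.1190 / 4.9270 = 1.8508
theta = 5° - 235° = -230° = 130° (mod 360)

1.8508 cis(130°)


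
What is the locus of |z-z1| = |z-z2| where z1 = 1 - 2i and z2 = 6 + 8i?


Equal distances means the locus is the perpendicular bisector of z1 and z2.
Midpoint = ((1+6)/2, (-2+8)/2) = (3.5000, 3.0000)

Perpendicular bisector through (3.5000, 3.0000)


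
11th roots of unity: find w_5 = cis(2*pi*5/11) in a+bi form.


Angle = 360*5/11 = 163.6364°
a = cos(163.6364°) = -0.9595
b = sin(163.6364°) = 0.2817

-0.9595 + 0.2817i


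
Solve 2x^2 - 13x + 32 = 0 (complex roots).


disc = (-13)^2 - 4*2*32 = 169 - 256 = -87
sqrt(|disc|) = sqrt(87) = 9.3274
Real part = 13/(2*2) = 3.2500
Imag part = 9.3274/(2*2) = 2.3318

3.2500 ± 2.3318i


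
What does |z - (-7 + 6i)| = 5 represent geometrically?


|z - z0| = r is a circle with center z0 and radius r.
Center = (-7, 6), radius = 5

Circle with center (-7, 6) and radius 5


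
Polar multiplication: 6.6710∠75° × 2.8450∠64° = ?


r = 6.6710 * 2.8450 = 18.9790
theta = 75° + 64° = 139° = 139° (mod 360)

18.9790 cis(139°)


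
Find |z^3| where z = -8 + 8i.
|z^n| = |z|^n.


|z| = sqrt(64+64) = sqrt(128) = 11.3137
|z^3| = |z|^3 = (sqrt(128))^3 = 128*sqrt(128)

|z^3| = 128*sqrt(128) ≈ 1448.1547


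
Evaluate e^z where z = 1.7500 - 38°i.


e^1.7500 = 5.7546
cos(-38°) = 0.78801
sin(-38°) = -0.61566
Real = 5.7546*0.78801 = 4.5347
Imag = 5.7546*(-0.61566) = -3.5429

4.5347 - 3.5429i


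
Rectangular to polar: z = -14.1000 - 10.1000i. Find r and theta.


r = sqrt(198.81+102.01) = sqrt(300.82) = 17.3442
theta = atan2(-10.1, -14.1) = -144.3855 degrees

r = 17.3442, theta = -144.3855 degrees


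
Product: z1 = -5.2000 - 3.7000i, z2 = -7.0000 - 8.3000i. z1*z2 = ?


Real = -5.2*(-7) - (-3.7)*(-8.3) = 36.4 - 30.71 = 5.69
Imag = -5.2*(-8.3) - (7)*(-3.7) = 43.16 + 25.9 = 69.06

5.6900 + 69.0600i


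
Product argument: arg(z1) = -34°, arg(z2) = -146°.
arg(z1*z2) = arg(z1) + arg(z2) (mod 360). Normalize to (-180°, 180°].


arg(z1*z2) = -34° - 146° = -180°
Normalized to (-180°, 180°]: 180°

180°


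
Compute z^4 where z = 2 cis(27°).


r^4 = 2^4 = 16
n*theta = 4*27° = 108° = 108° (mod 360)
a = 16*cos(108°) = -4.9443
b = 16*sin(108°) = 15.2169

16 cis(108°) = -4.9443 + 15.2169i


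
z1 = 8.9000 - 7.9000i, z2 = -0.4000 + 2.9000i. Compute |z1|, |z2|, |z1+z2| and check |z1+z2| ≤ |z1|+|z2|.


|z1| = sqrt(8.9^2 + (-7.9)^2) = sqrt(141.62) = 11.9004
|z2| = sqrt((-0.4)^2 + 2.9^2) = sqrt(8.57) = 2.9275
z1+z2 = 8.5000 - 5.0000i
|z1+z2| = sqrt(97.25) = 9.8615
|z1|+|z2| = 11.9004 + 2.9275 = 14.8279

|z1+z2| = 9.8615 ≤ |z1|+|z2| = 14.8279 (verified)


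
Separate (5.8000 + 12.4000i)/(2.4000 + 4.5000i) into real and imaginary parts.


Multiply by conjugate: (5.8000 + 12.4000i)(2.4000 - 4.5000i) / (2.4^2 + 4.5^2)
Numerator real = 5.8*2.4 + 12.4*4.5 = 69.72
Numerator imag = 12.4*2.4 - 5.8*4.5 = 3.66
Denominator = 26.01
Re(z) = 69.72/26.01 = 2.6805
Im(z) = 3.66/26.01 = 0.1407

Re(z) = 2.6805, Im(z) = 0.1407


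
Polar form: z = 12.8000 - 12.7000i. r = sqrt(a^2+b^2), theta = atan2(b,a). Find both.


r = sqrt(163.84+161.29) = sqrt(325.13) = 18.0314
theta = atan2(-12.7, 12.8) = -44.7753 degrees

r = 18.0314, theta = -44.7753 degrees


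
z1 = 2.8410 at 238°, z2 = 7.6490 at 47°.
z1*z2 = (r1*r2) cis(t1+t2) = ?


r = 2.8410 * 7.6490 = 21.7308
theta = 238° + 47° = 285° = 285° (mod 360)

21.7308 cis(285°)


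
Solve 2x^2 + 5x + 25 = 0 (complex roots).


disc = 5^2 - 4*2*25 = 25 - 200 = -175
sqrt(|disc|) = sqrt(175) = 13.2288
Real part = -5/(2*2) = -1.2500
Imag part = 13.2288/(2*2) = 3.3072

-1.2500 ± 3.3072i


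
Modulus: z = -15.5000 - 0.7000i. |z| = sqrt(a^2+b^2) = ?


|z| = sqrt((-15.5)^2 + (-0.7)^2) = sqrt(240.25 + 0.49) = sqrt(240.74) = 15.5158

|z| = 15.5158


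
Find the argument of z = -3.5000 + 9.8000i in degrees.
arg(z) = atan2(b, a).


Re = -3.5, Im = 9.8
arg = atan2(9.8, -3.5) = 109.6538 degrees

arg(z) = 109.6538 degrees


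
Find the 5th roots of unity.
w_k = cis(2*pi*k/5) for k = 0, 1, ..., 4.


The 5th roots of unity are cis(360k/5°) for k=0..4
Angle step = 360/5 = 72°
Primitive root: cis(72°)
Primitive root = 0.3090 + 0.9511i

5 roots at angles: 0°, 72°, 144°, 216°, 288°


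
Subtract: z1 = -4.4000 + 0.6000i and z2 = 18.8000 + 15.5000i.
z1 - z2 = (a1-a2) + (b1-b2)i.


Real: -4.4 - 18.8 = -23.2
Imag: 0.6 - 15.5 = -14.9

-23.2000 - 14.9000i


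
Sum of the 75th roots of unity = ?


The sum of all 75th roots of unity is 0.
Geometric series: (1 - w^75)/(1 - w) = (1-1)/(1-w) = 0 since w^75 = 1, w ≠ 1.
Alternatively: coefficient of z^74 in z^75 - 1 is 0.

0


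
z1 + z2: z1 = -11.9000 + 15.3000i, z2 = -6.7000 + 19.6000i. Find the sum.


Real: -11.9 - 6.7 = -18.6
Imag: 15.3 + 19.6 = 34.9

-18.6000 + 34.9000i


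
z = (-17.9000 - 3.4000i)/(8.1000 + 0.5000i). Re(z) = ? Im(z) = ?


Multiply by conjugate: (-17.9000 - 3.4000i)(8.1000 - 0.5000i) / (8.1^2 + 0.5^2)
Numerator real = -17.9*8.1 - (3.4)*0.5 = -146.69
Numerator imag = -3.4*8.1 - (-17.9)*0.5 = -18.59
Denominator = 65.86
Re(z) = -146.69/65.86 = -2.2273
Im(z) = -18.59/65.86 = -0.2823

Re(z) = -2.2273, Im(z) = -0.2823


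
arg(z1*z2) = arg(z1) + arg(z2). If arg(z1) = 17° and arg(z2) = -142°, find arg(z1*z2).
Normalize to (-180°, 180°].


arg(z1*z2) = 17° - 142° = -125°
Normalized to (-180°, 180°]: -125°

-125°


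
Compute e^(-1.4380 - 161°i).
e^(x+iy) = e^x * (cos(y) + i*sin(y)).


e^-1.4380 = 0.2374
cos(-161°) = -0.9455
sin(-161°) = -0.3256
Real = 0.2374*(-0.9455) = -0.2245
Imag = 0.2374*(-0.3256) = -0.0773

-0.2245 - 0.0773i


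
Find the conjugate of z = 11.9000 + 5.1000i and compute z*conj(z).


z_bar = 11.9000 - 5.1000i
z*z_bar = 11.9^2 + 5.1^2 = 141.61 + 26.01 = 167.62

z_bar = 11.9000 - 5.1000i, z*z_bar = 167.62


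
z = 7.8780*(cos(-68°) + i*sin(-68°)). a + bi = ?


a = 7.8780*cos(-68°) = 7.8780*0.37461 = 2.9512
b = 7.8780*sin(-68°) = 7.8780*(-0.927184) = -7.3044

2.9512 - 7.3044i


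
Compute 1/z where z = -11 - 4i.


|z|^2 = 121+16 = 137
1/z = (-11 + 4i)/137

1/z = -0.0803 + 0.0292i


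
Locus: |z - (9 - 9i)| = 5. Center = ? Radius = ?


|z - z0| = r is a circle with center z0 and radius r.
Center = (9, -9), radius = 5

Circle with center (9, -9) and radius 5


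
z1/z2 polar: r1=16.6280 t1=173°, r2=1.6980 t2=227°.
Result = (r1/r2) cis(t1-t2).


r = 16.6280 / 1.6980 = 9.7927
theta = 173° - 227° = -54° = 306° (mod 360)

9.7927 cis(306°)


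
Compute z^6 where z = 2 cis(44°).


r^6 = 2^6 = 64
n*theta = 6*44° = 264° = 264° (mod 360)
a = 64*cos(264°) = -6.6898
b = 64*sin(264°) = -63.6494

64 cis(264°) = -6.6898 - 63.6494i


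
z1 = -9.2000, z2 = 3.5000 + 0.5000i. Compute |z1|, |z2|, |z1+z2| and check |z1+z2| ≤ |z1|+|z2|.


|z1| = sqrt((-9.2)^2 + 0^2) = sqrt(84.64) = 9.2000
|z2| = sqrt(3.5^2 + 0.5^2) = sqrt(12.5) = 3.5355
z1+z2 = -5.7000 + 0.5000i
|z1+z2| = sqrt(32.74) = 5.7219
|z1|+|z2| = 9.2000 + 3.5355 = 12.7355

|z1+z2| = 5.7219 ≤ |z1|+|z2| = 12.7355 (verified)


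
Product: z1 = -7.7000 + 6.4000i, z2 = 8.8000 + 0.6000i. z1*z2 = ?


Real = -7.7*8.8 - 6.4*0.6 = -67.76 - 3.84 = -71.6
Imag = -7.7*0.6 + 8.8*6.4 = -4.62 + 56.32 = 51.7

-71.6000 + 51.7000i


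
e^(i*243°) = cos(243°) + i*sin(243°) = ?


cos(243°) = -0.4540
sin(243°) = -0.8910

e^(i*243°) = -0.4540 - 0.8910i


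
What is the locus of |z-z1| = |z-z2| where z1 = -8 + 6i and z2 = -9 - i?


Equal distances means the locus is the perpendicular bisector of z1 and z2.
Midpoint = ((-8+(-9))/2, (6+(-1))/2) = (-8.5000, 2.5000)

Perpendicular bisector through (-8.5000, 2.5000)


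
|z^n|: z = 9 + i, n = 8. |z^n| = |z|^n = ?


|z| = sqrt(81+1) = sqrt(82) = 9.0554
|z^8| = |z|^8 = (sqrt(82))^8 = 82^4 = 45212176

|z^8| = 45212176


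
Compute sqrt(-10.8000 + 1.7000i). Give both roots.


|z| = sqrt(116.64+2.89) = 10.9330
sqrt((|z|+a)/2) = sqrt((10.9330+(-10.8))/2) = sqrt(0.0665) = 0.2579
sqrt((|z|-a)/2) = sqrt((10.9330-(-10.8))/2) = sqrt(10.8665) = 3.2964

±(0.2579 + 3.2964i) i.e. 0.2579 + 3.2964i and -0.2579 - 3.2964i


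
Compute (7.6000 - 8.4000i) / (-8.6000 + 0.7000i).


Conjugate of z2 = -8.6000 - 0.7000i
Numerator: (7.6000 - 8.4000i)(-8.6000 - 0.7000i) = -71.2400 + 66.9200i
Denominator: (-8.6)^2 + 0.7^2 = 74.45
Result = (-71.2400 + 66.9200i)/74.45

-0.9569 + 0.8989i


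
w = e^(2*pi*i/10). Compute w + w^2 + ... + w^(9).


With w = e^(2*pi*i/10), all 10 of the 10th roots of unity w^0 = 1, w, ..., w^(9) sum to 0: 1 + w + ... + w^(9) = (1 - w^10)/(1 - w) = 0 since w^10 = 1, w ≠ 1.
Removing the root 1: w + w^2 + ... + w^(9) = 0 - 1 = -1

Sum = -1


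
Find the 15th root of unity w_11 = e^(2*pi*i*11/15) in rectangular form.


Angle = 360*11/15 = 264°
a = cos(264°) = -0.1045
b = sin(264°) = -0.9945

-0.1045 - 0.9945i


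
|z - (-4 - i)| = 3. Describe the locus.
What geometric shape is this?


|z - z0| = r is a circle with center z0 and radius r.
Center = (-4, -1), radius = 3

Circle with center (-4, -1) and radius 3


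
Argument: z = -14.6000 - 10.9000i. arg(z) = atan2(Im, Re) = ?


Re = -14.6, Im = -10.9
arg = atan2(-10.9, -14.6) = -143.2559 degrees

arg(z) = -143.2559 degrees


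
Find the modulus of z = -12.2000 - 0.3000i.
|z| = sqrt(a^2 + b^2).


|z| = sqrt((-12.2)^2 + (-0.3)^2) = sqrt(148.84 + 0.09) = sqrt(148.93) = 12.2037

|z| = 12.2037


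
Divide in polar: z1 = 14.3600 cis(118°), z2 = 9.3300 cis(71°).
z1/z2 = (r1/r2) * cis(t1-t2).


r = 14.3600 / 9.3300 = 1.5391
theta = 118° - 71° = 47° = 47° (mod 360)

1.5391 cis(47°)


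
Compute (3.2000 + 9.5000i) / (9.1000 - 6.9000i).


Conjugate of z2 = 9.1000 + 6.9000i
Numerator: (3.2000 + 9.5000i)(9.1000 + 6.9000i) = -36.4300 + 108.5300i
Denominator: 9.1^2 + (-6.9)^2 = 130.42
Result = (-36.4300 + 108.5300i)/130.42

-0.2793 + 0.8322i


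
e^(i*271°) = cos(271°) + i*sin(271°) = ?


cos(271°) = 0.0175
sin(271°) = -0.9998

e^(i*271°) = 0.0175 - 0.9998i


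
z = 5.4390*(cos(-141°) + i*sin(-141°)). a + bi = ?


a = 5.4390*cos(-141°) = 5.4390*(-0.77715) = -4.2269
b = 5.4390*sin(-141°) = 5.4390*(-0.62932) = -3.4229

-4.2269 - 3.4229i


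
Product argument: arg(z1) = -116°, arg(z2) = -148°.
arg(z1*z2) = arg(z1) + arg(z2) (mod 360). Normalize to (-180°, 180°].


arg(z1*z2) = -116° - 148° = -264°
Normalized to (-180°, 180°]: 96°

96°


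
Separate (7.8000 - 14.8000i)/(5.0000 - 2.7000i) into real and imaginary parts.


Multiply by conjugate: (7.8000 - 14.8000i)(5.0000 + 2.7000i) / (5^2 + (-2.7)^2)
Numerator real = 7.8*5 - (14.8)*(-2.7) = 78.96
Numerator imag = -14.8*5 - 7.8*(-2.7) = -52.94
Denominator = 32.29
Re(z) = 78.96/32.29 = 2.4453
Im(z) = -52.94/32.29 = -1.6395

Re(z) = 2.4453, Im(z) = -1.6395


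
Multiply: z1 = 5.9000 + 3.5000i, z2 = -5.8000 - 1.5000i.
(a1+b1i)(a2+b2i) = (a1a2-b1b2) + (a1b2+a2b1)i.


Real = 5.9*(-5.8) - 3.5*(-1.5) = -34.22 - (-5.25) = -28.97
Imag = 5.9*(-1.5) - (5.8)*3.5 = -8.85 - (20.3) = -29.15

-28.9700 - 29.1500i


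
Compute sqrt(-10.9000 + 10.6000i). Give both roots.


|z| = sqrt(118.81+112.36) = 15.2043
sqrt((|z|+a)/2) = sqrt((15.2043+(-10.9))/2) = sqrt(2.1521) = 1.4670
sqrt((|z|-a)/2) = sqrt((15.2043-(-10.9))/2) = sqrt(13.0521) = 3.6128

±(1.4670 + 3.6128i) i.e. 1.4670 + 3.6128i and -1.4670 - 3.6128i


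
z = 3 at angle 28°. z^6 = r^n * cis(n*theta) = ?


r^6 = 3^6 = 729
n*theta = 6*28° = 168° = 168° (mod 360)
a = 729*cos(168°) = -713.0696
b = 729*sin(168°) = 151.5676

729 cis(168°) = -713.0696 + 151.5676i


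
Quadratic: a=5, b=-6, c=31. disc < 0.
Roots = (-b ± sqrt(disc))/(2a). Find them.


disc = (-6)^2 - 4*5*31 = 36 - 620 = -584
sqrt(|disc|) = sqrt(584) = 24.1661
Real part = 6/(2*5) = 0.6000
Imag part = 24.1661/(2*5) = 2.4166

0.6000 ± 2.4166i


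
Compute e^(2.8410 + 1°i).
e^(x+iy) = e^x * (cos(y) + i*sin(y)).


e^2.8410 = 17.1329
cos(1°) = 0.99985
sin(1°) = 0.01745
Real = 17.1329*0.99985 = 17.1303
Imag = 17.1329*0.01745 = 0.2990

17.1303 + 0.2990i


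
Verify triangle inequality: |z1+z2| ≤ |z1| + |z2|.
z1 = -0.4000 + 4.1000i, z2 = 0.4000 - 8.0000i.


|z1| = sqrt((-0.4)^2 + 4.1^2) = sqrt(16.97) = 4.1195
|z2| = sqrt(0.4^2 + (-8)^2) = sqrt(64.16) = 8.0100
z1+z2 = -3.9000i
|z1+z2| = sqrt(15.21) = 3.9000
|z1|+|z2| = 4.1195 + 8.0100 = 12.1295

|z1+z2| = 3.9000 ≤ |z1|+|z2| = 12.1295 (verified)


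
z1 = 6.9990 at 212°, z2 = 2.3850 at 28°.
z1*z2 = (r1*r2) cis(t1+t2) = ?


r = 6.9990 * 2.3850 = 16.6926
theta = 212° + 28° = 240° = 240° (mod 360)

16.6926 cis(240°)


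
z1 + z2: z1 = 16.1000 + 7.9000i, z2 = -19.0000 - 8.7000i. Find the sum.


Real: 16.1 - 19 = -2.9
Imag: 7.9 - 8.7 = -0.8

-2.9000 - 0.8000i


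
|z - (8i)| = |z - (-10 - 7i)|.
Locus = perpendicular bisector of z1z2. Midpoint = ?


Equal distances means the locus is the perpendicular bisector of z1 and z2.
Midpoint = ((0+(-10))/2, (8+(-7))/2) = (-5.0000, 0.5000)

Perpendicular bisector through (-5.0000, 0.5000)


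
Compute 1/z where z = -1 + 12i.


|z|^2 = 1+144 = 145
1/z = (-1 - 12i)/145

1/z = -0.0069 - 0.0828i


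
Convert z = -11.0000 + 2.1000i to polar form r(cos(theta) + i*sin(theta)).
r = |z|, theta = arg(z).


r = sqrt(121+4.41) = sqrt(125.41) = 11.1987
theta = atan2(2.1, -11) = 169.1918 degrees

r = 11.1987, theta = 169.1918 degrees


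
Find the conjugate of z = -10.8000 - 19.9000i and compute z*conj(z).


z_bar = -10.8000 + 19.9000i
z*z_bar = (-10.8)^2 + (-19.9)^2 = 116.64 + 396.01 = 512.65

z_bar = -10.8000 + 19.9000i, z*z_bar = 512.65


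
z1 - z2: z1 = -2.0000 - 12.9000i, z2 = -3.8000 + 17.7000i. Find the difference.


Real: -2 + 3.8 = 1.8
Imag: -12.9 - 17.7 = -30.6

1.8000 - 30.6000i


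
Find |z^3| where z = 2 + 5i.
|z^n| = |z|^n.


|z| = sqrt(4+25) = sqrt(29) = 5.3852
|z^3| = |z|^3 = (sqrt(29))^3 = 29*sqrt(29)

|z^3| = 29*sqrt(29) ≈ 156.1698


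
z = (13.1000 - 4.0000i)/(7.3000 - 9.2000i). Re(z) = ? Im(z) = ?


Multiply by conjugate: (13.1000 - 4.0000i)(7.3000 + 9.2000i) / (7.3^2 + (-9.2)^2)
Numerator real = 13.1*7.3 - (4)*(-9.2) = 132.43
Numerator imag = -4*7.3 - 13.1*(-9.2) = 91.32
Denominator = 137.93
Re(z) = 132.43/137.93 = 0.9601
Im(z) = 91.32/137.93 = 0.6621

Re(z) = 0.9601, Im(z) = 0.6621


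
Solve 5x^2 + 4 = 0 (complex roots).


disc = 0^2 - 4*5*4 = 0 - 80 = -80
sqrt(|disc|) = sqrt(80) = 8.9443
Real part = 0/(2*5) = 0
Imag part = 8.9443/(2*5) = 0.8944

0 ± 0.8944i


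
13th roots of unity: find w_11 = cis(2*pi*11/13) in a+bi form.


Angle = 360*11/13 = 304.6154°
a = cos(304.6154°) = 0.5681
b = sin(304.6154°) = -0.8230

0.5681 - 0.8230i


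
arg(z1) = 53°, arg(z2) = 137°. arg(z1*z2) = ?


arg(z1*z2) = 53° + 137° = 190°
Normalized to (-180°, 180°]: -170°

-170°


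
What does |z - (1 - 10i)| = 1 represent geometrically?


|z - z0| = r is a circle with center z0 and radius r.
Center = (1, -10), radius = 1

Circle with center (1, -10) and radius 1


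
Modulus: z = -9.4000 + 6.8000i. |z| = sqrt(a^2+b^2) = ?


|z| = sqrt((-9.4)^2 + 6.8^2) = sqrt(88.36 + 46.24) = sqrt(134.6) = 11.6017

|z| = 11.6017


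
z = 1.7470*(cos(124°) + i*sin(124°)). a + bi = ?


a = 1.7470*cos(124°) = 1.7470*(-0.5592) = -0.9769
b = 1.7470*sin(124°) = 1.7470*0.829 = 1.4483

-0.9769 + 1.4483i


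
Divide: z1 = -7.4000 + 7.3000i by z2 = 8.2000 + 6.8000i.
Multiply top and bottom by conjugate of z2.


Conjugate of z2 = 8.2000 - 6.8000i
Numerator: (-7.4000 + 7.3000i)(8.2000 - 6.8000i) = -11.0400 + 110.1800i
Denominator: 8.2^2 + 6.8^2 = 113.48
Result = (-11.0400 + 110.1800i)/113.48

-0.0973 + 0.9709i


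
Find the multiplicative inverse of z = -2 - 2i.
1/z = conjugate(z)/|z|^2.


|z|^2 = 4+4 = 8
1/z = (-2 + 2i)/8

1/z = -0.2500 + 0.2500i


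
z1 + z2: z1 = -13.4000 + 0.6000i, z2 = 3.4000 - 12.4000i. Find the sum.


Real: -13.4 + 3.4 = -10
Imag: 0.6 - 12.4 = -11.8

-10.0000 - 11.8000i


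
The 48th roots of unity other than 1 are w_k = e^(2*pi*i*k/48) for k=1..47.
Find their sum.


With w = e^(2*pi*i/48), all 48 of the 48th roots of unity w^0 = 1, w, ..., w^(47) sum to 0: 1 + w + ... + w^(47) = (1 - w^48)/(1 - w) = 0 since w^48 = 1, w ≠ 1.
Removing the root 1: w + w^2 + ... + w^(47) = 0 - 1 = -1

Sum = -1


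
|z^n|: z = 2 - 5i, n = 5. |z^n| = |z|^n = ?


|z| = sqrt(4+25) = sqrt(29) = 5.3852
|z^5| = |z|^5 = (sqrt(29))^5 = 29^2 * sqrt(29) = 841*sqrt(29)

|z^5| = 841*sqrt(29) ≈ 4528.9236


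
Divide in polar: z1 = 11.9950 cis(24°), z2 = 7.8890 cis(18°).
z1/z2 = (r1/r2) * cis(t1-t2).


r = 11.9950 / 7.8890 = 1.5205
theta = 24° - 18° = 6° = 6° (mod 360)

1.5205 cis(6°)


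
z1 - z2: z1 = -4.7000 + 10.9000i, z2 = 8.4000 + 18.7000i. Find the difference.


Real: -4.7 - 8.4 = -13.1
Imag: 10.9 - 18.7 = -7.8

-13.1000 - 7.8000i


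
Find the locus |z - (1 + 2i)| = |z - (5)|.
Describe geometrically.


Equal distances means the locus is the perpendicular bisector of z1 and z2.
Midpoint = ((1+5)/2, (2+0)/2) = (3.0000, 1.0000)

Perpendicular bisector through (3.0000, 1.0000)


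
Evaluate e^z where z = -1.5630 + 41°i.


e^-1.5630 = 0.2095
cos(41°) = 0.7547
sin(41°) = 0.65606
Real = 0.2095*0.7547 = 0.1581
Imag = 0.2095*0.65606 = 0.1374

0.1581 + 0.1374i


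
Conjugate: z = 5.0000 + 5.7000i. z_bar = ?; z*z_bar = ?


z_bar = 5.0000 - 5.7000i
z*z_bar = 5^2 + 5.7^2 = 25 + 32.49 = 57.49

z_bar = 5.0000 - 5.7000i, z*z_bar = 57.49


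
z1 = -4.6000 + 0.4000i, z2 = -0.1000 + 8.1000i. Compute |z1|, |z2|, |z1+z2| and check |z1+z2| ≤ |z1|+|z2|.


|z1| = sqrt((-4.6)^2 + 0.4^2) = sqrt(21.32) = 4.6174
|z2| = sqrt((-0.1)^2 + 8.1^2) = sqrt(65.62) = 8.1006
z1+z2 = -4.7000 + 8.5000i
|z1+z2| = sqrt(94.34) = 9.7129
|z1|+|z2| = 4.6174 + 8.1006 = 12.7180

|z1+z2| = 9.7129 ≤ |z1|+|z2| = 12.7180 (verified)


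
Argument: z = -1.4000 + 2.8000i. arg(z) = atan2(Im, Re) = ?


Re = -1.4, Im = 2.8
arg = atan2(2.8, -1.4) = 116.5651 degrees

arg(z) = 116.5651 degrees


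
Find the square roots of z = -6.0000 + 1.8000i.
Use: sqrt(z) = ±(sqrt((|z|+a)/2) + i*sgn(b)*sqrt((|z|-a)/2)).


|z| = sqrt(36+3.24) = 6.2642
sqrt((|z|+a)/2) = sqrt((6.2642+(-6))/2) = sqrt(0.1321) = 0.3634
sqrt((|z|-a)/2) = sqrt((6.2642-(-6))/2) = sqrt(6.1321) = 2.4763

±(0.3634 + 2.4763i) i.e. 0.3634 + 2.4763i and -0.3634 - 2.4763i


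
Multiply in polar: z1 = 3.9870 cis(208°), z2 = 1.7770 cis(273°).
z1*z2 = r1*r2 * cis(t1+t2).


r = 3.9870 * 1.7770 = 7.0849
theta = 208° + 273° = 481° = 121° (mod 360)

7.0849 cis(121°)


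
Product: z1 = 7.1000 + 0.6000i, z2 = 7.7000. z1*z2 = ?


Real = 7.1*7.7 - 0.6*0 = 54.67 - 0 = 54.67
Imag = 7.1*0 + 7.7*0.6 = 0 + 4.62 = 4.62

54.6700 + 4.6200i


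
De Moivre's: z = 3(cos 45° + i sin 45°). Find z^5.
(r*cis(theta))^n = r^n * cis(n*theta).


r^5 = 3^5 = 243
n*theta = 5*45° = 225° = 225° (mod 360)
a = 243*cos(225°) = -171.8269
b = 243*sin(225°) = -171.8269

243 cis(225°) = -171.8269 - 171.8269i


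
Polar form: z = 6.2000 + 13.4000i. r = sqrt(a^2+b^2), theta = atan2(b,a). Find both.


r = sqrt(38.44+179.56) = sqrt(218) = 14.7648
theta = atan2(13.4, 6.2) = 65.1707 degrees

r = 14.7648, theta = 65.1707 degrees


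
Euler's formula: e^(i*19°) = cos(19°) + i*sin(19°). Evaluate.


cos(19°) = 0.9455
sin(19°) = 0.3256

e^(i*19°) = 0.9455 + 0.3256i


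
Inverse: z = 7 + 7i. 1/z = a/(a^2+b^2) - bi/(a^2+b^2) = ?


|z|^2 = 49+49 = 98
1/z = (7 - 7i)/98

1/z = 0.0714 - 0.0714i


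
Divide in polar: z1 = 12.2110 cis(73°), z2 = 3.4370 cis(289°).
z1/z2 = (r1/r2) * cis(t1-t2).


r = 12.2110 / 3.4370 = 3.5528
theta = 73° - 289° = -216° = 144° (mod 360)

3.5528 cis(144°)


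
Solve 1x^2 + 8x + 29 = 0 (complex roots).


disc = 8^2 - 4*1*29 = 64 - 116 = -52
sqrt(|disc|) = sqrt(52) = 7.2111
Real part = -8/(2*1) = -4.0000
Imag part = 7.2111/(2*1) = 3.6056

-4.0000 ± 3.6056i


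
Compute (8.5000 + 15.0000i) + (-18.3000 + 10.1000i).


Real: 8.5 - 18.3 = -9.8
Imag: 15 + 10.1 = 25.1

-9.8000 + 25.1000i


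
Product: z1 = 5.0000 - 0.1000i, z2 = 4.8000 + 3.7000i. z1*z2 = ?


Real = 5*4.8 - (-0.1)*3.7 = 24 - (-0.37) = 24.37
Imag = 5*3.7 + 4.8*(-0.1) = 18.5 - (0.48) = 18.02

24.3700 + 18.0200i


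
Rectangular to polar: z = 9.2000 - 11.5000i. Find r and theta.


r = sqrt(84.64+132.25) = sqrt(216.89) = 14.7272
theta = atan2(-11.5, 9.2) = -51.3402 degrees

r = 14.7272, theta = -51.3402 degrees


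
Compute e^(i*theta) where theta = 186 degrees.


cos(186°) = -0.9945
sin(186°) = -0.1045

e^(i*186°) = -0.9945 - 0.1045i


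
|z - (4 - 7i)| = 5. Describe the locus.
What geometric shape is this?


|z - z0| = r is a circle with center z0 and radius r.
Center = (4, -7), radius = 5

Circle with center (4, -7) and radius 5


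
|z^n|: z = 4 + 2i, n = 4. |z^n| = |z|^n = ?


|z| = sqrt(16+4) = sqrt(20) = 4.4721
|z^4| = |z|^4 = (sqrt(20))^4 = 20^2 = 400

|z^4| = 400


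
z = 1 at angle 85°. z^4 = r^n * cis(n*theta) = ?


r^4 = 1^4 = 1
n*theta = 4*85° = 340° = 340° (mod 360)
a = 1*cos(340°) = 0.9397
b = 1*sin(340°) = -0.3420

1 cis(340°) = 0.9397 - 0.3420i


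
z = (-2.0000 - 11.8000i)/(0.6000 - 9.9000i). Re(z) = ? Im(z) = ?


Multiply by conjugate: (-2.0000 - 11.8000i)(0.6000 + 9.9000i) / (0.6^2 + (-9.9)^2)
Numerator real = -2*0.6 - (11.8)*(-9.9) = 115.62
Numerator imag = -11.8*0.6 - (-2)*(-9.9) = -26.88
Denominator = 98.37
Re(z) = 115.62/98.37 = 1.1754
Im(z) = -26.88/98.37 = -0.2733

Re(z) = 1.1754, Im(z) = -0.2733


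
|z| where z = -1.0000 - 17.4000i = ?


|z| = sqrt((-1)^2 + (-17.4)^2) = sqrt(1 + 302.76) = sqrt(303.76) = 17.4287

|z| = 17.4287


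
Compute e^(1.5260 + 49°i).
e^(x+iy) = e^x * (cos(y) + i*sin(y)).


e^1.5260 = 4.59974
cos(49°) = 0.65606
sin(49°) = 0.75471
Real = 4.59974*0.65606 = 3.0177
Imag = 4.59974*0.75471 = 3.4715

3.0177 + 3.4715i


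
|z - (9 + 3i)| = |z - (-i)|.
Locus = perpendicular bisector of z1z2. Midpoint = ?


Equal distances means the locus is the perpendicular bisector of z1 and z2.
Midpoint = ((9+0)/2, (3+(-1))/2) = (4.5000, 1.0000)

Perpendicular bisector through (4.5000, 1.0000)


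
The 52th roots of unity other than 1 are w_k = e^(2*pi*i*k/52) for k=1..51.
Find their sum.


With w = e^(2*pi*i/52), all 52 of the 52th roots of unity w^0 = 1, w, ..., w^(51) sum to 0: 1 + w + ... + w^(51) = (1 - w^52)/(1 - w) = 0 since w^52 = 1, w ≠ 1.
Removing the root 1: w + w^2 + ... + w^(51) = 0 - 1 = -1

Sum = -1


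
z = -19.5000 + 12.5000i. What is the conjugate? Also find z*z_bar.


z_bar = -19.5000 - 12.5000i
z*z_bar = (-19.5)^2 + 12.5^2 = 380.25 + 156.25 = 536.5

z_bar = -19.5000 - 12.5000i, z*z_bar = 536.5


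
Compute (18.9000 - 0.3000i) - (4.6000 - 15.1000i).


Real: 18.9 - 4.6 = 14.3
Imag: -0.3 + 15.1 = 14.8

14.3000 + 14.8000i


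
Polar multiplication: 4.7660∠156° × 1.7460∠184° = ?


r = 4.7660 * 1.7460 = 8.3214
theta = 156° + 184° = 340° = 340° (mod 360)

8.3214 cis(340°)


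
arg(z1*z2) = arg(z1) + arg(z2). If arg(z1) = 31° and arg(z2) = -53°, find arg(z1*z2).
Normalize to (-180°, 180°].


arg(z1*z2) = 31° - 53° = -22°
Normalized to (-180°, 180°]: -22°

-22°


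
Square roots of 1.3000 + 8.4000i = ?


|z| = sqrt(1.69+70.56) = 8.5000
sqrt((|z|+a)/2) = sqrt((8.5000+1.3)/2) = sqrt(4.9000) = 2.2136
sqrt((|z|-a)/2) = sqrt((8.5000-1.3)/2) = sqrt(3.6000) = 1.8974

±(2.2136 + 1.8974i) i.e. 2.2136 + 1.8974i and -2.2136 - 1.8974i


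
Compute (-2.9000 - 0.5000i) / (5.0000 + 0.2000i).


Conjugate of z2 = 5.0000 - 0.2000i
Numerator: (-2.9000 - 0.5000i)(5.0000 - 0.2000i) = -14.6000 - 1.9200i
Denominator: 5^2 + 0.2^2 = 25.04
Result = (-14.6000 - 1.9200i)/25.04

-0.5831 - 0.0767i


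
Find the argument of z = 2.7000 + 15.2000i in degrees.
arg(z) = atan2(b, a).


Re = 2.7, Im = 15.2
arg = atan2(15.2, 2.7) = 79.9275 degrees

arg(z) = 79.9275 degrees


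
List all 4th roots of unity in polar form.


The 4th roots of unity are cis(360k/4°) for k=0..3
Angle step = 360/4 = 90°
Primitive root: cis(90°)
Primitive root = 0 + 1.0000i

4 roots at angles: 0°, 90°, 180°, 270°


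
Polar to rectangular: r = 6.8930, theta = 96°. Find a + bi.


a = 6.8930*cos(96°) = 6.8930*(-0.10453) = -0.7205
b = 6.8930*sin(96°) = 6.8930*0.99452 = 6.8552

-0.7205 + 6.8552i


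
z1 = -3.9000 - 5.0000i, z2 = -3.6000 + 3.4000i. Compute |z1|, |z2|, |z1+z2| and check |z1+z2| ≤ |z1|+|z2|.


|z1| = sqrt((-3.9)^2 + (-5)^2) = sqrt(40.21) = 6.3411
|z2| = sqrt((-3.6)^2 + 3.4^2) = sqrt(24.52) = 4.9518
z1+z2 = -7.5000 - 1.6000i
|z1+z2| = sqrt(58.81) = 7.6688
|z1|+|z2| = 6.3411 + 4.9518 = 11.2929

|z1+z2| = 7.6688 ≤ |z1|+|z2| = 11.2929 (verified)


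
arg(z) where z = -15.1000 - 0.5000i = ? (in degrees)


Re = -15.1, Im = -0.5
arg = atan2(-0.5, -15.1) = -178.1035 degrees

arg(z) = -178.1035 degrees


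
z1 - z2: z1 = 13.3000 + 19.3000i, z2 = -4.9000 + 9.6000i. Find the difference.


Real: 13.3 + 4.9 = 18.2
Imag: 19.3 - 9.6 = 9.7

18.2000 + 9.7000i


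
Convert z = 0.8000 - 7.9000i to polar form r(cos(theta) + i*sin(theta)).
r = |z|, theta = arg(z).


r = sqrt(0.64+62.41) = sqrt(63.05) = 7.9404
theta = atan2(-7.9, 0.8) = -84.2176 degrees

r = 7.9404, theta = -84.2176 degrees


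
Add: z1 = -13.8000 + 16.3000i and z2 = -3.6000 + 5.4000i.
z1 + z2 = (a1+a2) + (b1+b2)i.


Real: -13.8 - 3.6 = -17.4
Imag: 16.3 + 5.4 = 21.7

-17.4000 + 21.7000i


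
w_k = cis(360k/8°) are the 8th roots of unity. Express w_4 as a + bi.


Angle = 360*4/8 = 180°
a = cos(180°) = -1.0000
b = sin(180°) = 0

-1.0000 + 0i


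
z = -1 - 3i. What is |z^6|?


|z| = sqrt(1+9) = sqrt(10) = 3.1623
|z^6| = |z|^6 = (sqrt(10))^6 = 10^3 = 1000

|z^6| = 1000


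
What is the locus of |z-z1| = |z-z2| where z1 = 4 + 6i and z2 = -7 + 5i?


Equal distances means the locus is the perpendicular bisector of z1 and z2.
Midpoint = ((4+(-7))/2, (6+5)/2) = (-1.5000, 5.5000)

Perpendicular bisector through (-1.5000, 5.5000)


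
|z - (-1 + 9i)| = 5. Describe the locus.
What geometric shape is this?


|z - z0| = r is a circle with center z0 and radius r.
Center = (-1, 9), radius = 5

Circle with center (-1, 9) and radius 5


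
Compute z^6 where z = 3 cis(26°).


r^6 = 3^6 = 729
n*theta = 6*26° = 156° = 156° (mod 360)
a = 729*cos(156°) = -665.9746
b = 729*sin(156°) = 296.5110

729 cis(156°) = -665.9746 + 296.5110i


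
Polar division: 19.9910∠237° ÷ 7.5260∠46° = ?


r = 19.9910 / 7.5260 = 2.6563
theta = 237° - 46° = 191° = 191° (mod 360)

2.6563 cis(191°)


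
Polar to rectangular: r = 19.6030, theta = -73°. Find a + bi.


a = 19.6030*cos(-73°) = 19.6030*0.292372 = 5.7314
b = 19.6030*sin(-73°) = 19.6030*(-0.956305) = -18.7464

5.7314 - 18.7464i


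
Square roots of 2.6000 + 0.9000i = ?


|z| = sqrt(6.76+0.81) = 2.7514
sqrt((|z|+a)/2) = sqrt((2.7514+2.6)/2) = sqrt(2.6757) = 1.6358
sqrt((|z|-a)/2) = sqrt((2.7514-2.6)/2) = sqrt(0.0757) = 0.2751

±(1.6358 + 0.2751i) i.e. 1.6358 + 0.2751i and -1.6358 - 0.2751i


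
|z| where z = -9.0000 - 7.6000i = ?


|z| = sqrt((-9)^2 + (-7.6)^2) = sqrt(81 + 57.76) = sqrt(138.76) = 11.7796

|z| = 11.7796


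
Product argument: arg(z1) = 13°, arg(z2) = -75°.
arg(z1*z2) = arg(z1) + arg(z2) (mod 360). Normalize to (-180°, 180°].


arg(z1*z2) = 13° - 75° = -62°
Normalized to (-180°, 180°]: -62°

-62°


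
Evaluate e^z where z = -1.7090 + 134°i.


e^-1.7090 = 0.18105
cos(134°) = -0.6947
sin(134°) = 0.7193
Real = 0.18105*(-0.6947) = -0.1258
Imag = 0.18105*0.7193 = 0.1302

-0.1258 + 0.1302i


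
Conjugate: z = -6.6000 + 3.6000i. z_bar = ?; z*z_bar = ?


z_bar = -6.6000 - 3.6000i
z*z_bar = (-6.6)^2 + 3.6^2 = 43.56 + 12.96 = 56.52

z_bar = -6.6000 - 3.6000i, z*z_bar = 56.52


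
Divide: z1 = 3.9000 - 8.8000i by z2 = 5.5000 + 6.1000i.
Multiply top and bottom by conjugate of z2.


Conjugate of z2 = 5.5000 - 6.1000i
Numerator: (3.9000 - 8.8000i)(5.5000 - 6.1000i) = -32.2300 - 72.1900i
Denominator: 5.5^2 + 6.1^2 = 67.46
Result = (-32.2300 - 72.1900i)/67.46

-0.4778 - 1.0701i


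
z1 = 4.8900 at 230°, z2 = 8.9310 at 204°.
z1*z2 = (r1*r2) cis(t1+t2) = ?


r = 4.8900 * 8.9310 = 43.6726
theta = 230° + 204° = 434° = 74° (mod 360)

43.6726 cis(74°)


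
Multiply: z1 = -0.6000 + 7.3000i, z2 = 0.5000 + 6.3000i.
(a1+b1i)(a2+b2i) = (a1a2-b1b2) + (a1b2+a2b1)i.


Real = -0.6*0.5 - 7.3*6.3 = -0.3 - 45.99 = -46.29
Imag = -0.6*6.3 + 0.5*7.3 = -3.78 + 3.65 = -0.13

-46.2900 - 0.1300i


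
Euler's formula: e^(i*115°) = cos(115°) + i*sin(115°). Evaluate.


cos(115°) = -0.4226
sin(115°) = 0.9063

e^(i*115°) = -0.4226 + 0.9063i


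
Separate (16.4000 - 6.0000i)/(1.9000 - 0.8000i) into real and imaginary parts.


Multiply by conjugate: (16.4000 - 6.0000i)(1.9000 + 0.8000i) / (1.9^2 + (-0.8)^2)
Numerator real = 16.4*1.9 - (6)*(-0.8) = 35.96
Numerator imag = -6*1.9 - 16.4*(-0.8) = 1.72
Denominator = 4.25
Re(z) = 35.96/4.25 = 8.4612
Im(z) = 1.72/4.25 = 0.4047

Re(z) = 8.4612, Im(z) = 0.4047


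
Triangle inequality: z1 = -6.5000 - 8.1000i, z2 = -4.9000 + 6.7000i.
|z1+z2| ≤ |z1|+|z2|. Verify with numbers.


|z1| = sqrt((-6.5)^2 + (-8.1)^2) = sqrt(107.86) = 10.3856
|z2| = sqrt((-4.9)^2 + 6.7^2) = sqrt(68.9) = 8.3006
z1+z2 = -11.4000 - 1.4000i
|z1+z2| = sqrt(131.92) = 11.4856
|z1|+|z2| = 10.3856 + 8.3006 = 18.6862

|z1+z2| = 11.4856 ≤ |z1|+|z2| = 18.6862 (verified)


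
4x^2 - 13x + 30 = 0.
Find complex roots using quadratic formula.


disc = (-13)^2 - 4*4*30 = 169 - 480 = -311
sqrt(|disc|) = sqrt(311) = 17.6352
Real part = 13/(2*4) = 1.6250
Imag part = 17.6352/(2*4) = 2.2044

1.6250 ± 2.2044i


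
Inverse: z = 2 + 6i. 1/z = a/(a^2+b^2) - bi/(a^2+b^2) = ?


|z|^2 = 4+36 = 40
1/z = (2 - 6i)/40

1/z = 0.0500 - 0.1500i


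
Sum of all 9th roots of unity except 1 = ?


With w = e^(2*pi*i/9), all 9 of the 9th roots of unity w^0 = 1, w, ..., w^(8) sum to 0: 1 + w + ... + w^(8) = (1 - w^9)/(1 - w) = 0 since w^9 = 1, w ≠ 1.
Removing the root 1: w + w^2 + ... + w^(8) = 0 - 1 = -1

Sum = -1


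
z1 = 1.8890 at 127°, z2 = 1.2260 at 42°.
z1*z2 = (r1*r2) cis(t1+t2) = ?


r = 1.8890 * 1.2260 = 2.3159
theta = 127° + 42° = 169° = 169° (mod 360)

2.3159 cis(169°)


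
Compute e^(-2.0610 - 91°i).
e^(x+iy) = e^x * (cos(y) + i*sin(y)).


e^-2.0610 = 0.1273
cos(-91°) = -0.0175
sin(-91°) = -0.9998
Real = 0.1273*(-0.0175) = -0.0022
Imag = 0.1273*(-0.9998) = -0.1273

-0.0022 - 0.1273i
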